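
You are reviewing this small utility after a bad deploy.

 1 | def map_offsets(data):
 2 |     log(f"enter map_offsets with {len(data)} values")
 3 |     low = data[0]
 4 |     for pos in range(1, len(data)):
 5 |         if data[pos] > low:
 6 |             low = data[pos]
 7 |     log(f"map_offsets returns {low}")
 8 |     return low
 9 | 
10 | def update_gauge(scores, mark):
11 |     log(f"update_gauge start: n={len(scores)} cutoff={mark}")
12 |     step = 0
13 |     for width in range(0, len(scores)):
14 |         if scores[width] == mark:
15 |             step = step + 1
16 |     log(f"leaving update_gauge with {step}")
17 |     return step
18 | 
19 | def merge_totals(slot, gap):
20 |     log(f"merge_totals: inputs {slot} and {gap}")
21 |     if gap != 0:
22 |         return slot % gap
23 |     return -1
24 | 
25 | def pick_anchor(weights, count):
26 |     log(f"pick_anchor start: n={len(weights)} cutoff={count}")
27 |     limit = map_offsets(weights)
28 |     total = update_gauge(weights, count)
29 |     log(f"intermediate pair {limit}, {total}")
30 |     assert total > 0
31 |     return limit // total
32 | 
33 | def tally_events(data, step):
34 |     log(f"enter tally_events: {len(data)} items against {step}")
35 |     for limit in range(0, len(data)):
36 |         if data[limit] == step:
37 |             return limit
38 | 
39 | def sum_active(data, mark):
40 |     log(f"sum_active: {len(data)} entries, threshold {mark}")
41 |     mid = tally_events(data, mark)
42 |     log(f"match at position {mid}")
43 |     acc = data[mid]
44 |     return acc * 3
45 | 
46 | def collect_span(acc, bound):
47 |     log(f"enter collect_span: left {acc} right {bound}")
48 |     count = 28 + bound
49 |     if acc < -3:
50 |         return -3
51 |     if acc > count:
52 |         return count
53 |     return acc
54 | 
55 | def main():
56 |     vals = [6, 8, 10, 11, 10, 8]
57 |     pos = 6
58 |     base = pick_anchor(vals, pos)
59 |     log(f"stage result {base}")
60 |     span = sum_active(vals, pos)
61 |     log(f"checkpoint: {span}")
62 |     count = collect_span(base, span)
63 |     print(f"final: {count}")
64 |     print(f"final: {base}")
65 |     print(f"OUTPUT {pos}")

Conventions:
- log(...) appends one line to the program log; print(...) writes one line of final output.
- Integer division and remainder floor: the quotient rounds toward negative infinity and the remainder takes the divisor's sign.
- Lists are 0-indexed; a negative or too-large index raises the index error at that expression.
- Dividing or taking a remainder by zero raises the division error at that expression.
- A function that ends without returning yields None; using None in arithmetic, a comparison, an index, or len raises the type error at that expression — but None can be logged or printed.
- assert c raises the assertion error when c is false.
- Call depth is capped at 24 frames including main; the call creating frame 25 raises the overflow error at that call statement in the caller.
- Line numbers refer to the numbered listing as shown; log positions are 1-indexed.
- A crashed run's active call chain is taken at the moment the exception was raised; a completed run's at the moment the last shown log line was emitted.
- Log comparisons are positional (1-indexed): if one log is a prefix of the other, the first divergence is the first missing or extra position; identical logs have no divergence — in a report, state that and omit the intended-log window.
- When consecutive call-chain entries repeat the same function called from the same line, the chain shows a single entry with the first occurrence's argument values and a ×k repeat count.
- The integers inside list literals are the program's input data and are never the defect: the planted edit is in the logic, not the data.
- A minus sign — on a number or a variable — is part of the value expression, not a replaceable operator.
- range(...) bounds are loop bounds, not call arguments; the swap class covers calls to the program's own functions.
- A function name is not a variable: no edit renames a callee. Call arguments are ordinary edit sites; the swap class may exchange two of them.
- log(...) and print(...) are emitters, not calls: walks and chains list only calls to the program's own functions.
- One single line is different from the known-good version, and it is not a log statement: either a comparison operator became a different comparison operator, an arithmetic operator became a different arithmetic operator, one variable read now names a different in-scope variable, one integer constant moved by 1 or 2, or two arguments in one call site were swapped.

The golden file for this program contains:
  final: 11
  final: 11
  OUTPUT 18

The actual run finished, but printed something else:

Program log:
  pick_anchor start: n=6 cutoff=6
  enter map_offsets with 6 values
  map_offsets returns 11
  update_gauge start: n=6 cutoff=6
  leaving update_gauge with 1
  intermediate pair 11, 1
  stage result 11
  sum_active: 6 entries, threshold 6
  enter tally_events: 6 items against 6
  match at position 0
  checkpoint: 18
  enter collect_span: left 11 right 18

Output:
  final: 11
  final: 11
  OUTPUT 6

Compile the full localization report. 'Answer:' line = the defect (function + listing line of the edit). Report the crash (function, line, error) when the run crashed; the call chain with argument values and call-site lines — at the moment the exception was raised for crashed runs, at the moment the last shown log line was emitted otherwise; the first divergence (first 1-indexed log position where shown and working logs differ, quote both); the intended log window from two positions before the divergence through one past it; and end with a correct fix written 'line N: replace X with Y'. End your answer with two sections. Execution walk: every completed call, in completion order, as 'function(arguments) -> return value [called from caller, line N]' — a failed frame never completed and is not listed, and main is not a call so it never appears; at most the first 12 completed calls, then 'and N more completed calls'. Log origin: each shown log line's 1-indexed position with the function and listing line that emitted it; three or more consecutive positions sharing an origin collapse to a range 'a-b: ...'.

Answer: the defect is in main at line 65.
The tell: Nothing in the log betrays the bug — only the output does.
Call chain: main -> collect_span(11, 18) (called at line 62).
First divergence: none; the two logs match at every position.
Execution walk:
  map_offsets([6, 8, 10, 11, 10, 8]) -> 11  [called from pick_anchor, line 27]
  update_gauge([6, 8, 10, 11, 10, 8], 6) -> 1  [called from pick_anchor, line 28]
  pick_anchor([6, 8, 10, 11, 10, 8], 6) -> 11  [called from main, line 58]
  tally_events([6, 8, 10, 11, 10, 8], 6) -> 0  [called from sum_active, line 41]
  sum_active([6, 8, 10, 11, 10, 8], 6) -> 18  [called from main, line 60]
  collect_span(11, 18) -> 11  [called from main, line 62]
Origin of each log line:
  1: logged in pick_anchor at line 26
  2: logged in map_offsets at line 2
  3: logged in map_offsets at line 7
  4: logged in update_gauge at line 11
  5: logged in update_gauge at line 16
  6: logged in pick_anchor at line 29
  7: logged in main at line 59
  8: logged in sum_active at line 40
  9: logged in tally_events at line 34
  10: logged in sum_active at line 42
  11: logged in main at line 61
  12: logged in collect_span at line 47
A correct fix: line 65: replace `pos` with `span`.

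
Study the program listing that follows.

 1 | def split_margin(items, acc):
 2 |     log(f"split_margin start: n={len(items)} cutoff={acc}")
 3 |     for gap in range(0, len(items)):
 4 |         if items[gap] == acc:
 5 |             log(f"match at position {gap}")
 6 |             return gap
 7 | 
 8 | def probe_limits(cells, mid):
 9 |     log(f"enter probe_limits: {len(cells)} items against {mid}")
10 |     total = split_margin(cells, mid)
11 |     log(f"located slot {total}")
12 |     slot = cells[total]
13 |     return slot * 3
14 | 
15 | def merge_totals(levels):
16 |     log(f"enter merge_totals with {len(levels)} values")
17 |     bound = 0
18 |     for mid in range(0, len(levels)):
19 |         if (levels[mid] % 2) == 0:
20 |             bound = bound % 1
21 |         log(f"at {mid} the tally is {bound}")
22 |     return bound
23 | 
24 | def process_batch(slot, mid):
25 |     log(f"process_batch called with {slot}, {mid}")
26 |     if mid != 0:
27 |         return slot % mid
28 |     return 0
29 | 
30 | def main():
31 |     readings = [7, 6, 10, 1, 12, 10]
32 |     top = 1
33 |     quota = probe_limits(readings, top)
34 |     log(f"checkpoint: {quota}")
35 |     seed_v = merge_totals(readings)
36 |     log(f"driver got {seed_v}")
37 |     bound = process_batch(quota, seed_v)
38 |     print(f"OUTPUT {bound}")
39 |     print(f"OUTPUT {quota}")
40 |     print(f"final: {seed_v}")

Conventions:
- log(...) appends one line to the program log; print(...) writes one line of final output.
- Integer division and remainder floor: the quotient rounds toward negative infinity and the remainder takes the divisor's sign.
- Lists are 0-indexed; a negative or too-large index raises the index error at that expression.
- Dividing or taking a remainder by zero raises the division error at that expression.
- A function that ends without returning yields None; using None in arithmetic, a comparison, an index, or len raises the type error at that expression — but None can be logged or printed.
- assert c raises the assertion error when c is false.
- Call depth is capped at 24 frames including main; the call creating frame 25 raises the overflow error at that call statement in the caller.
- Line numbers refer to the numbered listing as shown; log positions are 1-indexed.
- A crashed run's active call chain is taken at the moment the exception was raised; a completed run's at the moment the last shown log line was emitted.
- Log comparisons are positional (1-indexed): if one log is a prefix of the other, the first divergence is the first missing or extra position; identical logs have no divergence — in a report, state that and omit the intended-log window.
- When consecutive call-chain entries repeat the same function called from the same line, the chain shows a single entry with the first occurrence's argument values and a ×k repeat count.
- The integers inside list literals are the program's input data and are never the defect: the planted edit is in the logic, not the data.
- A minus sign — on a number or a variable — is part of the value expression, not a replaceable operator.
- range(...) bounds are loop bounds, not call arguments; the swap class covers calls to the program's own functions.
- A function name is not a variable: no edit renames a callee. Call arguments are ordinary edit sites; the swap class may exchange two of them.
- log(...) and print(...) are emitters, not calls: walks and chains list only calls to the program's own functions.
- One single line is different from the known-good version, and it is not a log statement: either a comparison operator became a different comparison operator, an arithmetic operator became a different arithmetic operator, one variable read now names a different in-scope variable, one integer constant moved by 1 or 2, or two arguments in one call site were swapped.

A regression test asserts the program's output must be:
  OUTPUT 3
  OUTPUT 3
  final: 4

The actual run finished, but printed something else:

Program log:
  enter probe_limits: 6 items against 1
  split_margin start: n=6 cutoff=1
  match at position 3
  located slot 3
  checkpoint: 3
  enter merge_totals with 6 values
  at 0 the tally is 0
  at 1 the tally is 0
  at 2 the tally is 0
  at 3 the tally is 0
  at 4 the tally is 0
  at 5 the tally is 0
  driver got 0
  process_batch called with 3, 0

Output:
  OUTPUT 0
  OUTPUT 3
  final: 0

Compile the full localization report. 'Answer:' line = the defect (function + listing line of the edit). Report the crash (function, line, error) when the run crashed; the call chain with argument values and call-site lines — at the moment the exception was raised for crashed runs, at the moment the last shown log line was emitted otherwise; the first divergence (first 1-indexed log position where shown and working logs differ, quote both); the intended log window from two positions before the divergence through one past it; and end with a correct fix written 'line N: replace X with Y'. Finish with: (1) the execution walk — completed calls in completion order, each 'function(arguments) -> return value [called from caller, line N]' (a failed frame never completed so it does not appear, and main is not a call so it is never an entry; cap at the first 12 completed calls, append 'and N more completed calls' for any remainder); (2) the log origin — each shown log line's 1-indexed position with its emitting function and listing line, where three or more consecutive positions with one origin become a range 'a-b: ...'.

Answer: the defect is in merge_totals at line 20.
Key observation: Position 8 is the first bad log line: 'at 1 the tally is 0' should read 'at 1 the tally is 1'.
Call chain: main -> process_batch(3, 0) (called at line 37).
First divergence: position 8 — the shown line 'at 1 the tally is 0' should read 'at 1 the tally is 1'.
Intended log window:
  6: enter merge_totals with 6 values
  7: at 0 the tally is 0
  8: at 1 the tally is 1
  9: at 2 the tally is 2
Execution walk:
  split_margin([7, 6, 10, 1, 12, 10], 1) -> 3  [called from probe_limits, line 10]
  probe_limits([7, 6, 10, 1, 12, 10], 1) -> 3  [called from main, line 33]
  merge_totals([7, 6, 10, 1, 12, 10]) -> 0  [called from main, line 35]
  process_batch(3, 0) -> 0  [called from main, line 37]
Log origin:
  1: logged in probe_limits at line 9
  2: logged in split_margin at line 2
  3: logged in split_margin at line 5
  4: logged in probe_limits at line 11
  5: logged in main at line 34
  6: logged in merge_totals at line 16
  7-12: logged in merge_totals at line 21
  13: logged in main at line 36
  14: logged in process_batch at line 25
A correct fix: line 20: replace `%` with `+`.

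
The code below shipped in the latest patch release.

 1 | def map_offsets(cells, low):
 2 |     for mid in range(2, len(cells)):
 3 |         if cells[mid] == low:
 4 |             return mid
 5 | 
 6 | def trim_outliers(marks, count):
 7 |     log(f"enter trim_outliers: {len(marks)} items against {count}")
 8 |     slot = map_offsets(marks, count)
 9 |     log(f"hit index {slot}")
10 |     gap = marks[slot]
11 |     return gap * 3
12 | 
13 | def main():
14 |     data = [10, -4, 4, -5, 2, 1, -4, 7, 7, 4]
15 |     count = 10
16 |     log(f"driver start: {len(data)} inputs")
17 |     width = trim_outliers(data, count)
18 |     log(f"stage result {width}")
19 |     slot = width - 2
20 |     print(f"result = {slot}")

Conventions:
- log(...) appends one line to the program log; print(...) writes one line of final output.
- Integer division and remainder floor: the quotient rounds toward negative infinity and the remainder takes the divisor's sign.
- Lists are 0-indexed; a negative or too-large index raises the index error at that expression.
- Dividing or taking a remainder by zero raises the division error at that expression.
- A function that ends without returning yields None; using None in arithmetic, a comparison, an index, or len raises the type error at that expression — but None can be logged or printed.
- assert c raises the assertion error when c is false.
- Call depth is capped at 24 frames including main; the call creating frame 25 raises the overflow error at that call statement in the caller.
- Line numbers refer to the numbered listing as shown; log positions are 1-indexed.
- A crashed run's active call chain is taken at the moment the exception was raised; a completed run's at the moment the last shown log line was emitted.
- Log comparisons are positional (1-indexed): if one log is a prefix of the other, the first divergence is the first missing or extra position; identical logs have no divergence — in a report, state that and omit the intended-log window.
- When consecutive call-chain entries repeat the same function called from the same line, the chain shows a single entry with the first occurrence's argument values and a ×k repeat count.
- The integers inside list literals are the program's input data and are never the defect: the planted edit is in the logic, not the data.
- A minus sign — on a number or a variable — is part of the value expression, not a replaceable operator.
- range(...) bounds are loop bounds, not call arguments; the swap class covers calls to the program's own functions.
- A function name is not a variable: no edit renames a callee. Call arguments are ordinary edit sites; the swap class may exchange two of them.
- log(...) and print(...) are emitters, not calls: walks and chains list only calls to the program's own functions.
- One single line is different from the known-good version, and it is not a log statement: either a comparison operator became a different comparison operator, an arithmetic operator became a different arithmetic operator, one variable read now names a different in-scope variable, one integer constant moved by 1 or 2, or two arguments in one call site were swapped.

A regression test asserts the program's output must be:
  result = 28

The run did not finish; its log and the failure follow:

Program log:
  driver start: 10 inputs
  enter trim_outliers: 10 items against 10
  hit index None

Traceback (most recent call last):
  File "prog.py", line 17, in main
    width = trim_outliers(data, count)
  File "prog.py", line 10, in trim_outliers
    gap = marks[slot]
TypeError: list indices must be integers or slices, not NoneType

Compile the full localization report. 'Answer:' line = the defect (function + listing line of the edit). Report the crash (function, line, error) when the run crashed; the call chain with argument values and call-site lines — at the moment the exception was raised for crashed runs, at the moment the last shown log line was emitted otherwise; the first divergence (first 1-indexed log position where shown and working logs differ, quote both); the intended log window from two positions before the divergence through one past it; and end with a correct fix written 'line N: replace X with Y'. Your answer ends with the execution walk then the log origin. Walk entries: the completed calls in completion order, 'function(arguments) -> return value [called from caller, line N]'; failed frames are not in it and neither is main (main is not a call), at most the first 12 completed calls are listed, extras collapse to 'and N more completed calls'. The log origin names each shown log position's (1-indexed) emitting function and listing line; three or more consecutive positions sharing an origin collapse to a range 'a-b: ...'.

Answer: the defect is in map_offsets at line 2.
Key fact: Position 3 is the first bad log line: 'hit index None' should read 'hit index 0'.
Crash: trim_outliers, line 10, TypeError.
Call chain: main -> trim_outliers([10, -4, 4, -5, 2, 1, -4, 7, 7, 4], 10) (called at line 17).
First divergence: position 3; shown 'hit index None' vs intended 'hit index 0'.
Intended log window:
  1: driver start: 10 inputs
  2: enter trim_outliers: 10 items against 10
  3: hit index 0
  4: stage result 30
Execution walk:
  map_offsets([10, -4, 4, -5, 2, 1, -4, 7, 7, 4], 10) -> None  [called from trim_outliers, line 8]
Log origins:
  1: from main, line 16
  2: from trim_outliers, line 7
  3: from trim_outliers, line 9
A correct fix: line 2: replace `2` with `0`.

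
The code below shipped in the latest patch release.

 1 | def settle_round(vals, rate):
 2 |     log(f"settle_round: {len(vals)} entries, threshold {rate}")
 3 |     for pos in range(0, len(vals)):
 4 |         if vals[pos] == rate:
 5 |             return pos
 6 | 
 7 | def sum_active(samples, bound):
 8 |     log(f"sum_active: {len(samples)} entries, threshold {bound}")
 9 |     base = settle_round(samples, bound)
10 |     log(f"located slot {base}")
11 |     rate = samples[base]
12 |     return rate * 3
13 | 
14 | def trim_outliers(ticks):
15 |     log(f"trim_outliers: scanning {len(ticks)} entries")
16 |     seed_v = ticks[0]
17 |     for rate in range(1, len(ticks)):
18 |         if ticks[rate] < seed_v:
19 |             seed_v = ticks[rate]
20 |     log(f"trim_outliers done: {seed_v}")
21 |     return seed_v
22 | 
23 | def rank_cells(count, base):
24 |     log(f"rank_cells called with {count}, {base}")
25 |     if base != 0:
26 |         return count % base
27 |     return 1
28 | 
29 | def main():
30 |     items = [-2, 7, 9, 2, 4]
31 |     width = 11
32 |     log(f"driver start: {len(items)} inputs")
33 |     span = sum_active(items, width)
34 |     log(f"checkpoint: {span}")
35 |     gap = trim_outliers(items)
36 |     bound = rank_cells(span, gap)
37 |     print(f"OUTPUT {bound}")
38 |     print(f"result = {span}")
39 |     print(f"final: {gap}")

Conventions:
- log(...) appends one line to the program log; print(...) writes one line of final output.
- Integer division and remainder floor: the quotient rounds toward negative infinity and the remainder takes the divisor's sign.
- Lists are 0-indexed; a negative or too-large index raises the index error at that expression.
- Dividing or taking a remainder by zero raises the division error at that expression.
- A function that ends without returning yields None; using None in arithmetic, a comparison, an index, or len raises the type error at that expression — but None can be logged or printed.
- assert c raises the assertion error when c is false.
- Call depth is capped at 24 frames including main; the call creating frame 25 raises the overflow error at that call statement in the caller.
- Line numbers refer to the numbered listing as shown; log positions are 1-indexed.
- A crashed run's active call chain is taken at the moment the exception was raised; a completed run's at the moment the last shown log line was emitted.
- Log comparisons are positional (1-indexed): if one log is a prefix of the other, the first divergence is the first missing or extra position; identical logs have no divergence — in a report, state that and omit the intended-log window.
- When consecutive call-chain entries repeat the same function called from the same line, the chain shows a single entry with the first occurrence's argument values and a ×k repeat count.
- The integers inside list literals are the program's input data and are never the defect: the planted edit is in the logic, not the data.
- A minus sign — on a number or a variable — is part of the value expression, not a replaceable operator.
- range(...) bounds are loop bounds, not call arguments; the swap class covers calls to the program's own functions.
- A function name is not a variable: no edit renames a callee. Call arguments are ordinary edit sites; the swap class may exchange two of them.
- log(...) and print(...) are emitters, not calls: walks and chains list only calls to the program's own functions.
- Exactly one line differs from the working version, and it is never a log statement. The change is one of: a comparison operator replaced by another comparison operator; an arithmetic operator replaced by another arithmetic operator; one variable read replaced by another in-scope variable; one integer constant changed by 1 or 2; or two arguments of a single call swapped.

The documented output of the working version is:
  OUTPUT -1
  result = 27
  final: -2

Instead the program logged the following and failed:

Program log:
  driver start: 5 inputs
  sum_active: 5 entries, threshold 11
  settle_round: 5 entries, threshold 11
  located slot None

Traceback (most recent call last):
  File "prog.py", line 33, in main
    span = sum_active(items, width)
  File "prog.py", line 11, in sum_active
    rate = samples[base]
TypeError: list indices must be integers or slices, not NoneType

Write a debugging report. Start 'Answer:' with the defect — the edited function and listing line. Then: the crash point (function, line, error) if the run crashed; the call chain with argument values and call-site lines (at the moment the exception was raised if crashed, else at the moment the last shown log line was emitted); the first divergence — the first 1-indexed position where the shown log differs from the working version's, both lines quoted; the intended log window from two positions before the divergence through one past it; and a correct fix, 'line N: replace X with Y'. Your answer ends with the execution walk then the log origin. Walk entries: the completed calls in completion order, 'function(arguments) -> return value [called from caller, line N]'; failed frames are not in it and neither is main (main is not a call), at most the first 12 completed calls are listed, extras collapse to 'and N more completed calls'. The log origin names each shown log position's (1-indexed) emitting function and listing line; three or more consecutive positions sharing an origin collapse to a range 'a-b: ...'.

Answer: the defect is in main at line 31.
Core observation: Log line 2 is where behavior first shows: 'sum_active: 5 entries, threshold 11' appears instead of 'sum_active: 5 entries, threshold 9'.
Crash: sum_active, line 11, TypeError.
Call chain: main -> sum_active([-2, 7, 9, 2, 4], 11) (called at line 33).
First divergence: position 2 — the shown line 'sum_active: 5 entries, threshold 11' should read 'sum_active: 5 entries, threshold 9'.
Intended log window:
  1: driver start: 5 inputs
  2: sum_active: 5 entries, threshold 9
  3: settle_round: 5 entries, threshold 9
Execution walk:
  settle_round([-2, 7, 9, 2, 4], 11) -> None  [called from sum_active, line 9]
Log line origins:
  1: logged in main at line 32
  2: logged in sum_active at line 8
  3: logged in settle_round at line 2
  4: logged in sum_active at line 10
A correct fix: line 31: replace `11` with `9`.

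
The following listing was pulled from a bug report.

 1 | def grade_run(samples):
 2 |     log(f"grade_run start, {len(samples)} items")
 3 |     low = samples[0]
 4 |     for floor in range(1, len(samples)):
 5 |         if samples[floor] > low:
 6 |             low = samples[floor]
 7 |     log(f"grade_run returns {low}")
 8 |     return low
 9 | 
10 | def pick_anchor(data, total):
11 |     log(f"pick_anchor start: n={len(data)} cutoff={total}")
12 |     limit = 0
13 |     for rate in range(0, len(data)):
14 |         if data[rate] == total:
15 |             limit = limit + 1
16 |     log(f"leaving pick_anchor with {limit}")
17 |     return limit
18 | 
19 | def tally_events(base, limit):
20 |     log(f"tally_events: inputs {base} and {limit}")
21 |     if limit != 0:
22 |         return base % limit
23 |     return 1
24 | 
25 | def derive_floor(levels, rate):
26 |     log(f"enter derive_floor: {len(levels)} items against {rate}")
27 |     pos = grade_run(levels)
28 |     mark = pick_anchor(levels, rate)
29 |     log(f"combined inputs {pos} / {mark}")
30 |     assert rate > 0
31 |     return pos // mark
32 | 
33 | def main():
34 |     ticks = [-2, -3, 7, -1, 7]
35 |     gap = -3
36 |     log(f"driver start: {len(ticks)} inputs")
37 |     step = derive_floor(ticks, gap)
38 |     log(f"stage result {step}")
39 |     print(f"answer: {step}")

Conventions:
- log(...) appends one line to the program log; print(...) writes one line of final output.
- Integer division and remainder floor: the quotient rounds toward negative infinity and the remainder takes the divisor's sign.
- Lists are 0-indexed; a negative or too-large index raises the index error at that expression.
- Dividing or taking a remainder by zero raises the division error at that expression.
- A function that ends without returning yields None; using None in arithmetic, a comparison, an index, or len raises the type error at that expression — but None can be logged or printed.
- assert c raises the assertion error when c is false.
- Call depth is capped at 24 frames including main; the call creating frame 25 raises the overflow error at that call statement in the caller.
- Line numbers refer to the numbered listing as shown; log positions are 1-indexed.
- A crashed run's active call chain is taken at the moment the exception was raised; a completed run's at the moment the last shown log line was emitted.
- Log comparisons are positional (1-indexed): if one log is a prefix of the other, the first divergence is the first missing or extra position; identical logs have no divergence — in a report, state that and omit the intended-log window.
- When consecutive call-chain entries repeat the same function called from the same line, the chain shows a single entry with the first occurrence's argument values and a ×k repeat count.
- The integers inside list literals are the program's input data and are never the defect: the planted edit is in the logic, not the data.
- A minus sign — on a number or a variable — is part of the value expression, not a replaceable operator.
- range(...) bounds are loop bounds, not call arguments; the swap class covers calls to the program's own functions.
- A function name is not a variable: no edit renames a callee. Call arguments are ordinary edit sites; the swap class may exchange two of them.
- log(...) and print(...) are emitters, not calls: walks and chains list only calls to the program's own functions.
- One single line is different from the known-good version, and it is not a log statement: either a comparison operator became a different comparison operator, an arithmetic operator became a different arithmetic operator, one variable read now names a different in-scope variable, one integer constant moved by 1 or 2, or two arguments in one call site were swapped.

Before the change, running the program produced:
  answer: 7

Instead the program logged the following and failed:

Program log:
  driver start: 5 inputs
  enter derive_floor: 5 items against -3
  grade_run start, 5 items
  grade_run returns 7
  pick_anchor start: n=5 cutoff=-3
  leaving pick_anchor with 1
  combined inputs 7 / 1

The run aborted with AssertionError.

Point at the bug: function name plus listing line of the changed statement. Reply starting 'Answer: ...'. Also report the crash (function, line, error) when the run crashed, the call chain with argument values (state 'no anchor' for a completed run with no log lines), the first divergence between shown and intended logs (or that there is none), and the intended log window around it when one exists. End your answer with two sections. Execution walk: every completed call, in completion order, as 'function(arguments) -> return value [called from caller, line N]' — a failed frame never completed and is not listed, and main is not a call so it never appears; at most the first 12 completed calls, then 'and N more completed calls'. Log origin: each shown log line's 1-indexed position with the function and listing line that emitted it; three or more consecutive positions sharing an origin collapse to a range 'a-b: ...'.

Answer: the defect is in derive_floor at line 30.
Key fact: A complete run would log 'stage result 7' next, but this one stopped at 7 lines.
Crash: derive_floor, line 30, AssertionError.
Call chain: main -> derive_floor([-2, -3, 7, -1, 7], -3) (called at line 37).
First divergence: position 8 — after 7 matching lines the faulty run goes silent; intended next line 'stage result 7'.
Intended log window:
  6: leaving pick_anchor with 1
  7: combined inputs 7 / 1
  8: stage result 7
Execution walk:
  grade_run([-2, -3, 7, -1, 7]) -> 7  [called from derive_floor, line 27]
  pick_anchor([-2, -3, 7, -1, 7], -3) -> 1  [called from derive_floor, line 28]
Origin of each log line:
  1: emitted by main (line 36)
  2: emitted by derive_floor (line 26)
  3: emitted by grade_run (line 2)
  4: emitted by grade_run (line 7)
  5: emitted by pick_anchor (line 11)
  6: emitted by pick_anchor (line 16)
  7: emitted by derive_floor (line 29)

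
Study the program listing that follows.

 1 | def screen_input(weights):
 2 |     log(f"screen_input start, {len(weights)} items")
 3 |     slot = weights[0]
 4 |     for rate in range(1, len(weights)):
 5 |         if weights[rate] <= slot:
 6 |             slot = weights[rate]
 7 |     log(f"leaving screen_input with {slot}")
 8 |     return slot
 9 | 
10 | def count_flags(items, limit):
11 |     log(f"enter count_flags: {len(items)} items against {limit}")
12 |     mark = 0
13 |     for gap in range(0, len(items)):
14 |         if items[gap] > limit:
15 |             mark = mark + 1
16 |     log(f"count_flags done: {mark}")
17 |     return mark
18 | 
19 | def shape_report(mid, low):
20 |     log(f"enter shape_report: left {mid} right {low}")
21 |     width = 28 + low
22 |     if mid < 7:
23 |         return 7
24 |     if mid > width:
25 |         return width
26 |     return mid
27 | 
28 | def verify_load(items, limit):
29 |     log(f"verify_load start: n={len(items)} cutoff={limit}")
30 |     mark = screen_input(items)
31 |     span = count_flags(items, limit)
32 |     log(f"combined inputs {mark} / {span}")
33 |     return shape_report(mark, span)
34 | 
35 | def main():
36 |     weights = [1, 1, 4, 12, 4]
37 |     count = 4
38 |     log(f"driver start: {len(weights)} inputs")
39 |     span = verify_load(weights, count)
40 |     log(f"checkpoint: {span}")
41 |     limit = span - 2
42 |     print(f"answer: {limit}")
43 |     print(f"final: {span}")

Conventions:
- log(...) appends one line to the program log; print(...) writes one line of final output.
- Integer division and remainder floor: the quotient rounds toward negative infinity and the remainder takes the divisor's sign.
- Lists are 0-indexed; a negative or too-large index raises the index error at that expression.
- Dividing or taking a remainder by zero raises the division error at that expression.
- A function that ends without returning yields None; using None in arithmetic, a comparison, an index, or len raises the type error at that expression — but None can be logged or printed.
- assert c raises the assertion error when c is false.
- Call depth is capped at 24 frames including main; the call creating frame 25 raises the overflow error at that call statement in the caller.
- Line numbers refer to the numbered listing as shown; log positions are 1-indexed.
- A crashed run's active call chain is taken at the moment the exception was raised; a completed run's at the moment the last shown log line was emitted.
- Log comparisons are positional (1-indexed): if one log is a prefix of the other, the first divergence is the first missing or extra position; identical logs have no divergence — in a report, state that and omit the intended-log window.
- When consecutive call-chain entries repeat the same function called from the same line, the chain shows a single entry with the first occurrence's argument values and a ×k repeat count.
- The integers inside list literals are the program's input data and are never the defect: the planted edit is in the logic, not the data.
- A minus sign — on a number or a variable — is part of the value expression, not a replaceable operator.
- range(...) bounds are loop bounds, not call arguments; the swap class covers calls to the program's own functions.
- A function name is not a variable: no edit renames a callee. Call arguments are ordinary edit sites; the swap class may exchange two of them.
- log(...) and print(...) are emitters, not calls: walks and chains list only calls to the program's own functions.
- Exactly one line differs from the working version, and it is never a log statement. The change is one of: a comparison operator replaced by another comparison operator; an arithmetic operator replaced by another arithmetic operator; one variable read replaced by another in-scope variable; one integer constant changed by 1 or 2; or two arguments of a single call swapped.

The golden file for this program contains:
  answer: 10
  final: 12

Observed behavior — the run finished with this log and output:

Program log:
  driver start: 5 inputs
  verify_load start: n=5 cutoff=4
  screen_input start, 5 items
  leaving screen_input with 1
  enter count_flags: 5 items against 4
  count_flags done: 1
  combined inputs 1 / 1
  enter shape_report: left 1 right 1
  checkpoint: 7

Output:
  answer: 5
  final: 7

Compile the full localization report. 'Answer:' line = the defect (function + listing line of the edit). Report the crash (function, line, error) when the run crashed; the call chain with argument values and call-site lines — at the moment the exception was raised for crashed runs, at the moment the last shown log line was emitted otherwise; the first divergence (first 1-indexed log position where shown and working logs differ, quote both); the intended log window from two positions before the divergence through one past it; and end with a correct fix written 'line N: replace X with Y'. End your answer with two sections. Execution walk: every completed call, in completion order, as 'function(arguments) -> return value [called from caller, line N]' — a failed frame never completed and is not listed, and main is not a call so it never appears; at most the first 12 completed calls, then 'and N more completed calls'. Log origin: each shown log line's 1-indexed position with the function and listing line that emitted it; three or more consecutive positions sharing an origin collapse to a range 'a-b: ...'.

Answer: the defect is in screen_input at line 5.
Key observation: Log line 4 is where behavior first shows: 'leaving screen_input with 1' appears instead of 'leaving screen_input with 12'.
Call chain: main.
First divergence: position 4 — shown 'leaving screen_input with 1', intended 'leaving screen_input with 12'.
Intended log window:
  2: verify_load start: n=5 cutoff=4
  3: screen_input start, 5 items
  4: leaving screen_input with 12
  5: enter count_flags: 5 items against 4
Execution walk:
  screen_input([1, 1, 4, 12, 4]) -> 1  [called from verify_load, line 30]
  count_flags([1, 1, 4, 12, 4], 4) -> 1  [called from verify_load, line 31]
  shape_report(1, 1) -> 7  [called from verify_load, line 33]
  verify_load([1, 1, 4, 12, 4], 4) -> 7  [called from main, line 39]
Log origins:
  1: from main, line 38
  2: from verify_load, line 29
  3: from screen_input, line 2
  4: from screen_input, line 7
  5: from count_flags, line 11
  6: from count_flags, line 16
  7: from verify_load, line 32
  8: from shape_report, line 20
  9: from main, line 40
A correct fix: line 5: replace `<=` with `>`.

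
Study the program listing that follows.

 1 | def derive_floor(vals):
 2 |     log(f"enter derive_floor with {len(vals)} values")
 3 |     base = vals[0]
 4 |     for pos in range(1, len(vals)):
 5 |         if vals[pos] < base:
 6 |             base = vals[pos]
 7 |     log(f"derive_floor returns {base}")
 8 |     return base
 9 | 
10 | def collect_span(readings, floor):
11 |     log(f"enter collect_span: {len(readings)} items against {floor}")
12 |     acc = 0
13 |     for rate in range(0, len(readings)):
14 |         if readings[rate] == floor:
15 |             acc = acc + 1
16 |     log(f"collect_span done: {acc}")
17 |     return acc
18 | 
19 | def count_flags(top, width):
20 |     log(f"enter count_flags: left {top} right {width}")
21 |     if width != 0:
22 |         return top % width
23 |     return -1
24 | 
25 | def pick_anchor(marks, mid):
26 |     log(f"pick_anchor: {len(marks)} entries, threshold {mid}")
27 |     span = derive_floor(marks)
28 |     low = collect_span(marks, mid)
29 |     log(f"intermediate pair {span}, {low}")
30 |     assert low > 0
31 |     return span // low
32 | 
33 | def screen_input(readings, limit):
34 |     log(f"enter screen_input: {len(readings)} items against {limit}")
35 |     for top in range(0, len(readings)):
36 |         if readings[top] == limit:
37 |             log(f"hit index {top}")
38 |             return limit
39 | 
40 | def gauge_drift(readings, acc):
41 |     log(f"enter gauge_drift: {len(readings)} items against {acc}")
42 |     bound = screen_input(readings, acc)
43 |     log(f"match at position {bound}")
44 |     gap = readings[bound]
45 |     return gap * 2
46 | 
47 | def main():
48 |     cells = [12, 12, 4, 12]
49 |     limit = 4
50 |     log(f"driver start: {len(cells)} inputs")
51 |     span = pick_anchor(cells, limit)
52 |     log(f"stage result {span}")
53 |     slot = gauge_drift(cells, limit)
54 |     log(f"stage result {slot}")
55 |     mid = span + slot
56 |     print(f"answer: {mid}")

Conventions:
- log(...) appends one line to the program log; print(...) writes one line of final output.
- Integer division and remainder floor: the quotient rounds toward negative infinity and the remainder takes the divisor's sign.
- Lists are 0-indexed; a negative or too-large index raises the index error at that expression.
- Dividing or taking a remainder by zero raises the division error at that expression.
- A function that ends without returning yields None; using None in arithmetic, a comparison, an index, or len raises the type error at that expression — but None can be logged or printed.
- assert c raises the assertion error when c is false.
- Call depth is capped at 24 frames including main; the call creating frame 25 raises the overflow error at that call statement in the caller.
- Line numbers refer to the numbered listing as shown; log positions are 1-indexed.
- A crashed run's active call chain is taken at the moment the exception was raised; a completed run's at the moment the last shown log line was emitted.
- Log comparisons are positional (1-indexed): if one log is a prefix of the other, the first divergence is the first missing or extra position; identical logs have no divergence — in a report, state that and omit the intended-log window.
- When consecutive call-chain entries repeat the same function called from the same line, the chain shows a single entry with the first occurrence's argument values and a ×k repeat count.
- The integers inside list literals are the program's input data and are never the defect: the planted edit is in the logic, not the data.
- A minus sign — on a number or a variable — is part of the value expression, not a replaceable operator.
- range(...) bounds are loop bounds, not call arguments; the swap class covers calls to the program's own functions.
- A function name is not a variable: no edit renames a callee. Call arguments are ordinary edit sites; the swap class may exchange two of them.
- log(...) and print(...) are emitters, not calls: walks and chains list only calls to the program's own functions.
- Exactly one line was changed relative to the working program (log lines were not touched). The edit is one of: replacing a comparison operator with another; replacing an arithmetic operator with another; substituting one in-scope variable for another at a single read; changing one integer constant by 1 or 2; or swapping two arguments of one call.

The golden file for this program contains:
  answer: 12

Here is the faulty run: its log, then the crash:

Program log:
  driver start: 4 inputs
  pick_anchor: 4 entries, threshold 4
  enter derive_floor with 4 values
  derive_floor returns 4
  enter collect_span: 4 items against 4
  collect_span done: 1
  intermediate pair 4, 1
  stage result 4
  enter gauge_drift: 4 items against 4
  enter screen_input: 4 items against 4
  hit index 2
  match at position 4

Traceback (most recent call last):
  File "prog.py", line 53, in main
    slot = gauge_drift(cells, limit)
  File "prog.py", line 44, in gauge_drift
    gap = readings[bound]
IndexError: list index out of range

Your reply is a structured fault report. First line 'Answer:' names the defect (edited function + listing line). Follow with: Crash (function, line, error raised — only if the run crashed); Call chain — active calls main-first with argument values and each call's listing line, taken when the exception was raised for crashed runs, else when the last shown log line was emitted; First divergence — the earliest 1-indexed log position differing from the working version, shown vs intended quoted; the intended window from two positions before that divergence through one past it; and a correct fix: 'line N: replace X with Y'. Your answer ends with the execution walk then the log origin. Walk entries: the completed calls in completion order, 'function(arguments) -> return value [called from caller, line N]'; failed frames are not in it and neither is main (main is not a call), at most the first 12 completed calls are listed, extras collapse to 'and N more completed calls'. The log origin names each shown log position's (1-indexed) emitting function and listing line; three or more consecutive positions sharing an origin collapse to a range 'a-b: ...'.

Answer: the defect is in screen_input at line 38.
Key observation: The log first diverges at position 12: the faulty run prints 'match at position 4' where the working version prints 'match at position 2'.
Crash: gauge_drift, line 44, IndexError.
Call chain: main -> gauge_drift([12, 12, 4, 12], 4) (called at line 53).
First divergence: at position 12 the run shows 'match at position 4' where the working version logs 'match at position 2'.
Intended log window:
  10: enter screen_input: 4 items against 4
  11: hit index 2
  12: match at position 2
  13: stage result 8
Execution walk:
  derive_floor([12, 12, 4, 12]) -> 4  [called from pick_anchor, line 27]
  collect_span([12, 12, 4, 12], 4) -> 1  [called from pick_anchor, line 28]
  pick_anchor([12, 12, 4, 12], 4) -> 4  [called from main, line 51]
  screen_input([12, 12, 4, 12], 4) -> 4  [called from gauge_drift, line 42]
Log line origins:
  1 — main, line 50
  2 — pick_anchor, line 26
  3 — derive_floor, line 2
  4 — derive_floor, line 7
  5 — collect_span, line 11
  6 — collect_span, line 16
  7 — pick_anchor, line 29
  8 — main, line 52
  9 — gauge_drift, line 41
  10 — screen_input, line 34
  11 — screen_input, line 37
  12 — gauge_drift, line 43
A correct fix: line 38: replace `limit` with `top`.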